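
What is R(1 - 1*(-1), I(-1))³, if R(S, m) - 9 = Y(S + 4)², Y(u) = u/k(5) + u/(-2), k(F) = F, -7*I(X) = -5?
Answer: 28652616/15625 ≈ 1833.8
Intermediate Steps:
I(X) = 5/7 (I(X) = -⅐*(-5) = 5/7)
Y(u) = -3*u/10 (Y(u) = u/5 + u/(-2) = u*(⅕) + u*(-½) = u/5 - u/2 = -3*u/10)
R(S, m) = 9 + (-6/5 - 3*S/10)² (R(S, m) = 9 + (-3*(S + 4)/10)² = 9 + (-3*(4 + S)/10)² = 9 + (-6/5 - 3*S/10)²)
R(1 - 1*(-1), I(-1))³ = (9 + 9*(4 + (1 - 1*(-1)))²/100)³ = (9 + 9*(4 + (1 + 1))²/100)³ = (9 + 9*(4 + 2)²/100)³ = (9 + (9/100)*6²)³ = (9 + (9/100)*36)³ = (9 + 81/25)³ = (306/25)³ = 28652616/15625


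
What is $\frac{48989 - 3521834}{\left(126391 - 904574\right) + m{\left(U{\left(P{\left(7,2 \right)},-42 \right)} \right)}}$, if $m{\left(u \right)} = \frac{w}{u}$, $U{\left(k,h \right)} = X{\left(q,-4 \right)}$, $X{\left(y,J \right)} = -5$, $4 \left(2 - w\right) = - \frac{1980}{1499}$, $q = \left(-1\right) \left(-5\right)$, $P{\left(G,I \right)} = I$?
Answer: $\frac{26028973275}{5832485078} \approx 4.4628$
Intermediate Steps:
$q = 5$
$w = \frac{3493}{1499}$ ($w = 2 - \frac{\left(-1980\right) \frac{1}{1499}}{4} = 2 - - \frac{495}{1499} = 2 + \frac{495}{1499} = \frac{3493}{1499} \approx 2.3302$)
$U{\left(k,h \right)} = -5$
$m{\left(u \right)} = \frac{3493}{1499 u}$
$\frac{48989 - 3521834}{\left(126391 - 904574\right) + m{\left(U{\left(P{\left(7,2 \right)},-42 \right)} \right)}} = \frac{48989 - 3521834}{\left(126391 - 904574\right) + \frac{3493}{1499 \left(-5\right)}} = - \frac{3472845}{-778183 + \frac{3493}{1499} \left(- \frac{1}{5}\right)} = - \frac{3472845}{-778183 - \frac{3493}{7495}} = - \frac{3472845}{- \frac{5832485078}{7495}} = \left(-3472845\right) \left(- \frac{7495}{5832485078}\right) = \frac{26028973275}{5832485078}$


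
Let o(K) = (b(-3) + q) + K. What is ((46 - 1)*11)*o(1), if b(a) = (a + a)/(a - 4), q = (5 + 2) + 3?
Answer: 41085/7 ≈ 5869.3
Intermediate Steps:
q = 10 (q = 7 + 3 = 10)
b(a) = 2*a/(-4 + a) (b(a) = (2*a)/(-4 + a) = 2*a/(-4 + a))
o(K) = 76/7 + K (o(K) = (2*(-3)/(-4 - 3) + 10) + K = (2*(-3)/(-7) + 10) + K = (2*(-3)*(-⅐) + 10) + K = (6/7 + 10) + K = 76/7 + K)
((46 - 1)*11)*o(1) = ((46 - 1)*11)*(76/7 + 1) = (45*11)*(83/7) = 495*(83/7) = 41085/7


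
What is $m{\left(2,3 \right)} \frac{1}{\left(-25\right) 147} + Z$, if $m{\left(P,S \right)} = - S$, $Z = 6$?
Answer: $\frac{7351}{1225} \approx 6.0008$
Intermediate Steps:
$m{\left(2,3 \right)} \frac{1}{\left(-25\right) 147} + Z = \left(-1\right) 3 \frac{1}{\left(-25\right) 147} + 6 = - 3 \left(\left(- \frac{1}{25}\right) \frac{1}{147}\right) + 6 = \left(-3\right) \left(- \frac{1}{3675}\right) + 6 = \frac{1}{1225} + 6 = \frac{7351}{1225}$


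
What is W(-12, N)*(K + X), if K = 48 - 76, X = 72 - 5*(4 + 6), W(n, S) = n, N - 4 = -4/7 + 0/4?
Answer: 72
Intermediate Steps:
N = 24/7 (N = 4 + (-4/7 + 0/4) = 4 + (-4*⅐ + 0*(¼)) = 4 + (-4/7 + 0) = 4 - 4/7 = 24/7 ≈ 3.4286)
X = 22 (X = 72 - 5*10 = 72 - 1*50 = 72 - 50 = 22)
K = -28
W(-12, N)*(K + X) = -12*(-28 + 22) = -12*(-6) = 72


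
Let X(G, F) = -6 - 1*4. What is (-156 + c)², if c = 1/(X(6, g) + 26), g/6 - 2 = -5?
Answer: 6225025/256 ≈ 24317.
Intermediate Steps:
g = -18 (g = 12 + 6*(-5) = 12 - 30 = -18)
X(G, F) = -10 (X(G, F) = -6 - 4 = -10)
c = 1/16 (c = 1/(-10 + 26) = 1/16 ≈ 0.062500)
(-156 + c)² = (-156 + 1/16)² = (-2495/16)² = 6225025/256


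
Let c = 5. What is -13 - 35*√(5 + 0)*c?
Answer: -13 - 175*√5 ≈ -404.31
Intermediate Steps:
-13 - 35*√(5 + 0)*c = -13 - 35*√(5 + 0)*5 = -13 - 35*√5*5 = -13 - 175*√5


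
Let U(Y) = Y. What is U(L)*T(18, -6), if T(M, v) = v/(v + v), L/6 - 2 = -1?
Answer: 3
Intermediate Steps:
L = 6 (L = 12 + 6*(-1) = 12 - 6 = 6)
T(M, v) = ½ (T(M, v) = v/((2*v)) = v*(1/(2*v)) = ½)
U(L)*T(18, -6) = 6*(½) = 3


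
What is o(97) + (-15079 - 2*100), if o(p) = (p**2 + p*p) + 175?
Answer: 3714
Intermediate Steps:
o(p) = 175 + 2*p**2 (o(p) = (p**2 + p**2) + 175 = 2*p**2 + 175 = 175 + 2*p**2)
o(97) + (-15079 - 2*100) = (175 + 2*97**2) + (-15079 - 2*100) = (175 + 2*9409) + (-15079 - 1*200) = (175 + 18818) + (-15079 - 200) = 18993 - 15279 = 3714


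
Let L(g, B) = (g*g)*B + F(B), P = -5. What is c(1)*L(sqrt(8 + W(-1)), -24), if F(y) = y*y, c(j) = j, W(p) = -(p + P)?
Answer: 240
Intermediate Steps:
W(p) = 5 - p (W(p) = -(p - 5) = -(-5 + p) = 5 - p)
F(y) = y**2
L(g, B) = B**2 + B*g**2 (L(g, B) = (g*g)*B + B**2 = g**2*B + B**2 = B*g**2 + B**2 = B**2 + B*g**2)
c(1)*L(sqrt(8 + W(-1)), -24) = 1*(-24*(-24 + (sqrt(8 + (5 - 1*(-1))))**2)) = 1*(-24*(-24 + (sqrt(8 + (5 + 1)))**2)) = 1*(-24*(-24 + (sqrt(8 + 6))**2)) = 1*(-24*(-24 + (sqrt(14))**2)) = 1*(-24*(-24 + 14)) = 1*(-24*(-10)) = 1*240 = 240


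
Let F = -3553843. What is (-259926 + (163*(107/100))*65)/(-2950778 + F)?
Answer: 4971787/130092420 ≈ 0.038217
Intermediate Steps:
(-259926 + (163*(107/100))*65)/(-2950778 + F) = (-259926 + (163*(107/100))*65)/(-2950778 - 3553843) = (-259926 + (163*(107*(1/100)))*65)/(-6504621) = (-259926 + (163*(107/100))*65)*(-1/6504621) = (-259926 + (17441/100)*65)*(-1/6504621) = (-259926 + 226733/20)*(-1/6504621) = -4971787/20*(-1/6504621) = 4971787/130092420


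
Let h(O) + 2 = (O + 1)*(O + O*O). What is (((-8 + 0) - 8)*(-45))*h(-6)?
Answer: -109440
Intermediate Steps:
h(O) = -2 + (1 + O)*(O + O²) (h(O) = -2 + (O + 1)*(O + O*O) = -2 + (1 + O)*(O + O²))
(((-8 + 0) - 8)*(-45))*h(-6) = (((-8 + 0) - 8)*(-45))*(-2 - 6 + (-6)³ + 2*(-6)²) = ((-8 - 8)*(-45))*(-2 - 6 - 216 + 2*36) = (-16*(-45))*(-2 - 6 - 216 + 72) = 720*(-152) = -109440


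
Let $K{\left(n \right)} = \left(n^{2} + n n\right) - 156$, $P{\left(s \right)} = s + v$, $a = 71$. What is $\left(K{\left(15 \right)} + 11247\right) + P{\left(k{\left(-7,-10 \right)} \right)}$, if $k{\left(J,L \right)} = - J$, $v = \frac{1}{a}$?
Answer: $\frac{819909}{71} \approx 11548.0$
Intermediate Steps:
$v = \frac{1}{71} \approx 0.014085$
$P{\left(s \right)} = \frac{1}{71} + s$ ($P{\left(s \right)} = s + \frac{1}{71} = \frac{1}{71} + s$)
$K{\left(n \right)} = -156 + 2 n^{2}$ ($K{\left(n \right)} = \left(n^{2} + n^{2}\right) - 156 = 2 n^{2} - 156 = -156 + 2 n^{2}$)
$\left(K{\left(15 \right)} + 11247\right) + P{\left(k{\left(-7,-10 \right)} \right)} = \left(\left(-156 + 2 \cdot 15^{2}\right) + 11247\right) + \left(\frac{1}{71} - -7\right) = \left(\left(-156 + 2 \cdot 225\right) + 11247\right) + \left(\frac{1}{71} + 7\right) = \left(\left(-156 + 450\right) + 11247\right) + \frac{498}{71} = \left(294 + 11247\right) + \frac{498}{71} = 11541 + \frac{498}{71} = \frac{819909}{71}$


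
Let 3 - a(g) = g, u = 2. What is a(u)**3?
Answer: 1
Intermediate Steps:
a(g) = 3 - g
a(u)**3 = (3 - 1*2)**3 = (3 - 2)**3 = 1**3 = 1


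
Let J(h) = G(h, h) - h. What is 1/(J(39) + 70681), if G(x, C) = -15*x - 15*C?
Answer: 1/69472 ≈ 1.4394e-5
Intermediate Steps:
G(x, C) = -15*C - 15*x
J(h) = -31*h (J(h) = (-15*h - 15*h) - h = -30*h - h = -31*h)
1/(J(39) + 70681) = 1/(-31*39 + 70681) = 1/(-1209 + 70681) = 1/69472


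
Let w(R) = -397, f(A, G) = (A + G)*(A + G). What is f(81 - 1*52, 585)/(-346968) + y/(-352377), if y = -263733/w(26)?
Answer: -489174634721/449431727274 ≈ -1.0884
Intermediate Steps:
f(A, G) = (A + G)**2
y = 263733/397 (y = -263733/(-397) = -263733*(-1/397) = 263733/397 ≈ 664.31)
f(81 - 1*52, 585)/(-346968) + y/(-352377) = ((81 - 1*52) + 585)**2/(-346968) + (263733/397)/(-352377) = ((81 - 52) + 585)**2*(-1/346968) + (263733/397)*(-1/352377) = (29 + 585)**2*(-1/346968) - 87911/46631223 = 614**2*(-1/346968) - 87911/46631223 = 376996*(-1/346968) - 87911/46631223 = -94249/86742 - 87911/46631223 = -489174634721/449431727274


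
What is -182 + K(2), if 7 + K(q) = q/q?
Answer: -188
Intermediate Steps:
K(q) = -6 (K(q) = -7 + q/q = -7 + 1 = -6)
-182 + K(2) = -182 - 6 = -188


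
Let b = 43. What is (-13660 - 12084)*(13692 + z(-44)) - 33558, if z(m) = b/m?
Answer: -3877447718/11 ≈ -3.5250e+8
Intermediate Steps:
z(m) = 43/m
(-13660 - 12084)*(13692 + z(-44)) - 33558 = (-13660 - 12084)*(13692 + 43/(-44)) - 33558 = -25744*(13692 + 43*(-1/44)) - 33558 = -25744*(13692 - 43/44) - 33558 = -25744*602405/44 - 33558 = -3877078580/11 - 33558 = -3877447718/11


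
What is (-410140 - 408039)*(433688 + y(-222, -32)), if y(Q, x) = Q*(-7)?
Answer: -356105864318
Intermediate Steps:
y(Q, x) = -7*Q
(-410140 - 408039)*(433688 + y(-222, -32)) = (-410140 - 408039)*(433688 - 7*(-222)) = -818179*(433688 + 1554) = -818179*435242 = -356105864318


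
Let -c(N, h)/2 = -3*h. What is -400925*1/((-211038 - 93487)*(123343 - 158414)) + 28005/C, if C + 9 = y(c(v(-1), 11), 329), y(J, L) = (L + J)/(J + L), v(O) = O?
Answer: -11963731955551/3417598808 ≈ -3500.6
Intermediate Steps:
c(N, h) = 6*h (c(N, h) = -(-6)*h = 6*h)
y(J, L) = 1 (y(J, L) = (J + L)/(J + L) = 1)
C = -8 (C = -9 + 1 = -8)
-400925*1/((-211038 - 93487)*(123343 - 158414)) + 28005/C = -400925*1/((-211038 - 93487)*(123343 - 158414)) + 28005/(-8) = -400925/((-35071*(-304525))) + 28005*(-⅛) = -400925/10679996275 - 28005/8 = -400925*1/10679996275 - 28005/8 = -16037/427199851 - 28005/8 = -11963731955551/3417598808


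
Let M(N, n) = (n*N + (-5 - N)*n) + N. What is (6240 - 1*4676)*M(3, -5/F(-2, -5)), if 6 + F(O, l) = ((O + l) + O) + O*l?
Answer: -3128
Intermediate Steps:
F(O, l) = -6 + l + 2*O + O*l (F(O, l) = -6 + (((O + l) + O) + O*l) = -6 + ((l + 2*O) + O*l) = -6 + (l + 2*O + O*l) = -6 + l + 2*O + O*l)
M(N, n) = N + N*n + n*(-5 - N) (M(N, n) = (N*n + n*(-5 - N)) + N = N + N*n + n*(-5 - N))
(6240 - 1*4676)*M(3, -5/F(-2, -5)) = (6240 - 1*4676)*(3 - (-25)/(-6 - 5 + 2*(-2) - 2*(-5))) = (6240 - 4676)*(3 - (-25)/(-6 - 5 - 4 + 10)) = 1564*(3 - (-25)/(-5)) = 1564*(3 - (-25)*(-1)/5) = 1564*(3 - 5*1) = 1564*(3 - 5) = 1564*(-2) = -3128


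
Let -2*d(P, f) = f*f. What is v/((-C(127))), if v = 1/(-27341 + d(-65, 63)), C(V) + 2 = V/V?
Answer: -2/58651 ≈ -3.4100e-5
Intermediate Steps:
d(P, f) = -f**2/2 (d(P, f) = -f*f/2 = -f**2/2)
C(V) = -1 (C(V) = -2 + V/V = -2 + 1 = -1)
v = -2/58651 (v = 1/(-27341 - 1/2*63**2) = 1/(-27341 - 1/2*3969) = 1/(-27341 - 3969/2) = 1/(-58651/2) = -2/58651 ≈ -3.4100e-5)
v/((-C(127))) = -2/(58651*((-1*(-1)))) = -2/58651/1 = -2/58651*1 = -2/58651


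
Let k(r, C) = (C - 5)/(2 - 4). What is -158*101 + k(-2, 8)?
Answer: -31919/2 ≈ -15960.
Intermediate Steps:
k(r, C) = 5/2 - C/2 (k(r, C) = (-5 + C)/(-2) = (-5 + C)*(-½) = 5/2 - C/2)
-158*101 + k(-2, 8) = -158*101 + (5/2 - ½*8) = -15958 + (5/2 - 4) = -15958 - 3/2 = -31919/2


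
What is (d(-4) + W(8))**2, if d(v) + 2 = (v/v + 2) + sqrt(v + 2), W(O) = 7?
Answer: (8 + I*sqrt(2))**2 ≈ 62.0 + 22.627*I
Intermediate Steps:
d(v) = 1 + sqrt(2 + v) (d(v) = -2 + ((v/v + 2) + sqrt(v + 2)) = -2 + ((1 + 2) + sqrt(2 + v)) = -2 + (3 + sqrt(2 + v)) = 1 + sqrt(2 + v))
(d(-4) + W(8))**2 = ((1 + sqrt(2 - 4)) + 7)**2 = ((1 + sqrt(-2)) + 7)**2 = ((1 + I*sqrt(2)) + 7)**2 = (8 + I*sqrt(2))**2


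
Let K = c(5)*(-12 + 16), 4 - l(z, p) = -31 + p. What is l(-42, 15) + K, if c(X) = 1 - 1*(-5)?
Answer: 44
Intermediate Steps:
l(z, p) = 35 - p (l(z, p) = 4 - (-31 + p) = 4 + (31 - p) = 35 - p)
c(X) = 6 (c(X) = 1 + 5 = 6)
K = 24 (K = 6*(-12 + 16) = 6*4 = 24)
l(-42, 15) + K = (35 - 1*15) + 24 = (35 - 15) + 24 = 20 + 24 = 44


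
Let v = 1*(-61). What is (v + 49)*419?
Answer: -5028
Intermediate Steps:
v = -61
(v + 49)*419 = (-61 + 49)*419 = -12*419 = -5028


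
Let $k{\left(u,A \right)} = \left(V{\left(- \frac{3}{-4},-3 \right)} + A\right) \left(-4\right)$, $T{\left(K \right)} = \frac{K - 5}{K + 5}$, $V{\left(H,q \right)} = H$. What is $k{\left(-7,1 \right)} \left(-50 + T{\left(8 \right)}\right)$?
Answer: $\frac{4529}{13} \approx 348.38$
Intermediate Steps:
$T{\left(K \right)} = \frac{-5 + K}{5 + K}$
$k{\left(u,A \right)} = -3 - 4 A$ ($k{\left(u,A \right)} = \left(- \frac{3}{-4} + A\right) \left(-4\right) = \left(\left(-3\right) \left(- \frac{1}{4}\right) + A\right) \left(-4\right) = \left(\frac{3}{4} + A\right) \left(-4\right) = -3 - 4 A$)
$k{\left(-7,1 \right)} \left(-50 + T{\left(8 \right)}\right) = \left(-3 - 4\right) \left(-50 + \frac{-5 + 8}{5 + 8}\right) = \left(-3 - 4\right) \left(-50 + \frac{1}{13} \cdot 3\right) = - 7 \left(-50 + \frac{1}{13} \cdot 3\right) = - 7 \left(-50 + \frac{3}{13}\right) = \left(-7\right) \left(- \frac{647}{13}\right) = \frac{4529}{13}$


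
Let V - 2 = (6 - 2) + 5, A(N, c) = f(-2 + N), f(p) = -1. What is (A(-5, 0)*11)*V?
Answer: -121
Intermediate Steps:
A(N, c) = -1
V = 11 (V = 2 + ((6 - 2) + 5) = 2 + (4 + 5) = 2 + 9 = 11)
(A(-5, 0)*11)*V = -1*11*11 = -11*11 = -121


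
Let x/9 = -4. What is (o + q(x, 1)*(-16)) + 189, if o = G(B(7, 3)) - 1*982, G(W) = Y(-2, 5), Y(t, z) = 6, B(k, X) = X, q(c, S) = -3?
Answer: -739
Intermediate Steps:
x = -36 (x = 9*(-4) = -36)
G(W) = 6
o = -976 (o = 6 - 1*982 = 6 - 982 = -976)
(o + q(x, 1)*(-16)) + 189 = (-976 - 3*(-16)) + 189 = (-976 + 48) + 189 = -928 + 189 = -739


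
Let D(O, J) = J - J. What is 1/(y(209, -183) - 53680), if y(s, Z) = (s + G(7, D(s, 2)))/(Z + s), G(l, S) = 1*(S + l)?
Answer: -13/697732 ≈ -1.8632e-5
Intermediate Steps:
D(O, J) = 0
G(l, S) = S + l
y(s, Z) = (7 + s)/(Z + s) (y(s, Z) = (s + (0 + 7))/(Z + s) = (s + 7)/(Z + s) = (7 + s)/(Z + s))
1/(y(209, -183) - 53680) = 1/((7 + 209)/(-183 + 209) - 53680) = 1/(216/26 - 53680) = 1/((1/26)*216 - 53680) = 1/(108/13 - 53680) = 1/(-697732/13) = -13/697732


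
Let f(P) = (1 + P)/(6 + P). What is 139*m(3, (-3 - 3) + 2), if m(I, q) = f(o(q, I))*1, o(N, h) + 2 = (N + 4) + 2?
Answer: 139/6 ≈ 23.167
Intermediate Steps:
o(N, h) = 4 + N (o(N, h) = -2 + ((N + 4) + 2) = -2 + ((4 + N) + 2) = -2 + (6 + N) = 4 + N)
f(P) = (1 + P)/(6 + P)
m(I, q) = (5 + q)/(10 + q) (m(I, q) = ((1 + (4 + q))/(6 + (4 + q)))*1 = ((5 + q)/(10 + q))*1 = (5 + q)/(10 + q))
139*m(3, (-3 - 3) + 2) = 139*((5 + ((-3 - 3) + 2))/(10 + ((-3 - 3) + 2))) = 139*((5 + (-6 + 2))/(10 + (-6 + 2))) = 139*((5 - 4)/(10 - 4)) = 139*(1/6) = 139*((⅙)*1) = 139*(⅙) = 139/6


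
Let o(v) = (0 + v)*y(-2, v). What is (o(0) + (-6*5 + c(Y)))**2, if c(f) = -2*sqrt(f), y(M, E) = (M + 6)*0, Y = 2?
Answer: 908 + 120*sqrt(2) ≈ 1077.7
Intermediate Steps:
y(M, E) = 0 (y(M, E) = (6 + M)*0 = 0)
o(v) = 0 (o(v) = (0 + v)*0 = v*0 = 0)
(o(0) + (-6*5 + c(Y)))**2 = (0 + (-6*5 - 2*sqrt(2)))**2 = (0 + (-30 - 2*sqrt(2)))**2 = (-30 - 2*sqrt(2))**2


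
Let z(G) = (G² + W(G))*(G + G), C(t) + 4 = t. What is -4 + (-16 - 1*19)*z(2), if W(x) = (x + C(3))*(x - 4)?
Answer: -284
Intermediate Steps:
C(t) = -4 + t
W(x) = (-1 + x)*(-4 + x) (W(x) = (x + (-4 + 3))*(x - 4) = (x - 1)*(-4 + x) = (-1 + x)*(-4 + x))
z(G) = 2*G*(4 - 5*G + 2*G²) (z(G) = (G² + (4 + G² - 5*G))*(G + G) = (4 - 5*G + 2*G²)*(2*G) = 2*G*(4 - 5*G + 2*G²))
-4 + (-16 - 1*19)*z(2) = -4 + (-16 - 1*19)*(2*2*(4 - 5*2 + 2*2²)) = -4 + (-16 - 19)*(2*2*(4 - 10 + 2*4)) = -4 - 70*2*(4 - 10 + 8) = -4 - 70*2*2 = -4 - 35*8 = -4 - 280 = -284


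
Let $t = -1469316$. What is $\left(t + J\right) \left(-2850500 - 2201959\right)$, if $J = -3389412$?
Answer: $24548524012152$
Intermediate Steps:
$\left(t + J\right) \left(-2850500 - 2201959\right) = \left(-1469316 - 3389412\right) \left(-2850500 - 2201959\right) = \left(-4858728\right) \left(-5052459\right) = 24548524012152$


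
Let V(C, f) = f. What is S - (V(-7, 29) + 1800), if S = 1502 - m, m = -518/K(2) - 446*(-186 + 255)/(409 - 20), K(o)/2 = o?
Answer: -92107/778 ≈ -118.39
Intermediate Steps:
K(o) = 2*o
m = -162299/778 (m = -518/(2*2) - 446*(-186 + 255)/(409 - 20) = -518/4 - 446/(389/69) = -518*¼ - 446/(389*(1/69)) = -259/2 - 446/389/69 = -259/2 - 446*69/389 = -259/2 - 30774/389 = -162299/778 ≈ -208.61)
S = 1330855/778 (S = 1502 - 1*(-162299/778) = 1502 + 162299/778 = 1330855/778 ≈ 1710.6)
S - (V(-7, 29) + 1800) = 1330855/778 - (29 + 1800) = 1330855/778 - 1*1829 = 1330855/778 - 1829 = -92107/778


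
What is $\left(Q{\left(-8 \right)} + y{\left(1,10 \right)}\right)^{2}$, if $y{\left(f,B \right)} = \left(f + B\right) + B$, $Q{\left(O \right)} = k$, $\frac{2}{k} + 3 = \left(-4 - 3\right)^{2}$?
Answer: $\frac{234256}{529} \approx 442.83$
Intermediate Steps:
$k = \frac{1}{23}$ ($k = \frac{2}{-3 + \left(-4 - 3\right)^{2}} = \frac{2}{-3 + \left(-7\right)^{2}} = \frac{2}{-3 + 49} = \frac{2}{46} = 2 \cdot \frac{1}{46} = \frac{1}{23} \approx 0.043478$)
$Q{\left(O \right)} = \frac{1}{23}$
$y{\left(f,B \right)} = f + 2 B$ ($y{\left(f,B \right)} = \left(B + f\right) + B = f + 2 B$)
$\left(Q{\left(-8 \right)} + y{\left(1,10 \right)}\right)^{2} = \left(\frac{1}{23} + \left(1 + 2 \cdot 10\right)\right)^{2} = \left(\frac{1}{23} + \left(1 + 20\right)\right)^{2} = \left(\frac{1}{23} + 21\right)^{2} = \left(\frac{484}{23}\right)^{2} = \frac{234256}{529}$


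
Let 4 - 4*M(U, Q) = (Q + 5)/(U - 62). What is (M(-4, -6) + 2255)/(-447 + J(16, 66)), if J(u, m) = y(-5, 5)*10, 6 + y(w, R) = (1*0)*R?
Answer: -595583/133848 ≈ -4.4497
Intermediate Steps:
M(U, Q) = 1 - (5 + Q)/(4*(-62 + U)) (M(U, Q) = 1 - (Q + 5)/(4*(U - 62)) = 1 - (5 + Q)/(4*(-62 + U)))
y(w, R) = -6 (y(w, R) = -6 + (1*0)*R = -6 + 0*R = -6 + 0 = -6)
J(u, m) = -60 (J(u, m) = -6*10 = -60)
(M(-4, -6) + 2255)/(-447 + J(16, 66)) = ((-253 - 1*(-6) + 4*(-4))/(4*(-62 - 4)) + 2255)/(-447 - 60) = ((¼)*(-253 + 6 - 16)/(-66) + 2255)/(-507) = ((¼)*(-1/66)*(-263) + 2255)*(-1/507) = (263/264 + 2255)*(-1/507) = (595583/264)*(-1/507) = -595583/133848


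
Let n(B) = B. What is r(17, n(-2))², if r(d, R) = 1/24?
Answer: 1/576 ≈ 0.0017361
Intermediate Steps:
r(d, R) = 1/24
r(17, n(-2))² = (1/24)² = 1/576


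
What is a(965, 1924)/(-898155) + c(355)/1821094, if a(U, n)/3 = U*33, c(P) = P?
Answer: -3859097117/36347215146 ≈ -0.10617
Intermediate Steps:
a(U, n) = 99*U (a(U, n) = 3*(U*33) = 3*(33*U) = 99*U)
a(965, 1924)/(-898155) + c(355)/1821094 = (99*965)/(-898155) + 355/1821094 = 95535*(-1/898155) + 355*(1/1821094) = -2123/19959 + 355/1821094 = -3859097117/36347215146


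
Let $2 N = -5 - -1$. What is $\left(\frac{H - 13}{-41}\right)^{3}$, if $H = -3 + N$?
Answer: $\frac{5832}{68921} \approx 0.084619$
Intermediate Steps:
$N = -2$ ($N = \frac{-5 - -1}{2} = \frac{-5 + 1}{2} = \frac{1}{2} \left(-4\right) = -2$)
$H = -5$ ($H = -3 - 2 = -5$)
$\left(\frac{H - 13}{-41}\right)^{3} = \left(\frac{-5 - 13}{-41}\right)^{3} = \left(\left(-5 - 13\right) \left(- \frac{1}{41}\right)\right)^{3} = \left(\left(-18\right) \left(- \frac{1}{41}\right)\right)^{3} = \left(\frac{18}{41}\right)^{3} = \frac{5832}{68921}$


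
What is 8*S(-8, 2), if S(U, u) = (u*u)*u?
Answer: 64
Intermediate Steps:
S(U, u) = u³ (S(U, u) = u²*u = u³)
8*S(-8, 2) = 8*2³ = 8*8 = 64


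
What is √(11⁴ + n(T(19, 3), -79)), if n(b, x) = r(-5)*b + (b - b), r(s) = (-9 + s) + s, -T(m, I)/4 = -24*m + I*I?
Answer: I*√19331 ≈ 139.04*I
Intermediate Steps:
T(m, I) = -4*I² + 96*m (T(m, I) = -4*(-24*m + I*I) = -4*(-24*m + I²) = -4*(I² - 24*m) = -4*I² + 96*m)
r(s) = -9 + 2*s
n(b, x) = -19*b (n(b, x) = (-9 + 2*(-5))*b + (b - b) = (-9 - 10)*b + 0 = -19*b + 0 = -19*b)
√(11⁴ + n(T(19, 3), -79)) = √(11⁴ - 19*(-4*3² + 96*19)) = √(14641 - 19*(-4*9 + 1824)) = √(14641 - 19*(-36 + 1824)) = √(14641 - 19*1788) = √(14641 - 33972) = √(-19331) = I*√19331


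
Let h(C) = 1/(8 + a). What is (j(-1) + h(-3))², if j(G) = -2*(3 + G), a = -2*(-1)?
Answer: 1521/100 ≈ 15.210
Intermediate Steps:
a = 2
h(C) = ⅒ (h(C) = 1/(8 + 2) = 1/10 = ⅒)
j(G) = -6 - 2*G
(j(-1) + h(-3))² = ((-6 - 2*(-1)) + ⅒)² = ((-6 + 2) + ⅒)² = (-4 + ⅒)² = (-39/10)² = 1521/100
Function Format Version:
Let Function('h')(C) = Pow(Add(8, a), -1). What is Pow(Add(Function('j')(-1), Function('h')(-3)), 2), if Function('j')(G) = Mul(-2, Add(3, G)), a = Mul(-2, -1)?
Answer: Rational(1521, 100) ≈ 15.210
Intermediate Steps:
a = 2
Function('h')(C) = Rational(1, 10) (Function('h')(C) = Pow(Add(8, 2), -1) = Pow(10, -1) = Rational(1, 10))
Function('j')(G) = Add(-6, Mul(-2, G))
Pow(Add(Function('j')(-1), Function('h')(-3)), 2) = Pow(Add(Add(-6, Mul(-2, -1)), Rational(1, 10)), 2) = Pow(Add(Add(-6, 2), Rational(1, 10)), 2) = Pow(Add(-4, Rational(1, 10)), 2) = Pow(Rational(-39, 10), 2) = Rational(1521, 100)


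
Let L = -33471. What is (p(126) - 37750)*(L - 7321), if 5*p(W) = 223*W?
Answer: 6553316384/5 ≈ 1.3107e+9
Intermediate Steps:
p(W) = 223*W/5 (p(W) = (223*W)/5 = 223*W/5)
(p(126) - 37750)*(L - 7321) = ((223/5)*126 - 37750)*(-33471 - 7321) = (28098/5 - 37750)*(-40792) = -160652/5*(-40792) = 6553316384/5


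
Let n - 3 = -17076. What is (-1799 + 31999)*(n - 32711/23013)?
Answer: -11866596532000/23013 ≈ -5.1565e+8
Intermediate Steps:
n = -17073 (n = 3 - 17076 = -17073)
(-1799 + 31999)*(n - 32711/23013) = (-1799 + 31999)*(-17073 - 32711/23013) = 30200*(-17073 - 32711*1/23013) = 30200*(-17073 - 32711/23013) = 30200*(-392933660/23013) = -11866596532000/23013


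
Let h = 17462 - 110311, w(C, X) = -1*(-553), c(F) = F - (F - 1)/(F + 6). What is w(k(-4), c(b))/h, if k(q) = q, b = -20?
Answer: -553/92849 ≈ -0.0059559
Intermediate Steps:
c(F) = F - (-1 + F)/(6 + F)
w(C, X) = 553
h = -92849
w(k(-4), c(b))/h = 553/(-92849) = 553*(-1/92849) = -553/92849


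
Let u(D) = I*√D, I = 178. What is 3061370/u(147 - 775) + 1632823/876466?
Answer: 1632823/876466 - 1530685*I*√157/27946 ≈ 1.863 - 686.3*I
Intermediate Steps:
u(D) = 178*√D
3061370/u(147 - 775) + 1632823/876466 = 3061370/((178*√(147 - 775))) + 1632823/876466 = 3061370/((178*√(-628))) + 1632823*(1/876466) = 3061370/((178*(2*I*√157))) + 1632823/876466 = 3061370/((356*I*√157)) + 1632823/876466 = 3061370*(-I*√157/55892) + 1632823/876466 = -1530685*I*√157/27946 + 1632823/876466 = 1632823/876466 - 1530685*I*√157/27946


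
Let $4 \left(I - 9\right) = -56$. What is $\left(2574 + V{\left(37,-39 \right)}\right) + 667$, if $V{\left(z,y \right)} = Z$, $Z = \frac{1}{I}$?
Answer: $\frac{16204}{5} \approx 3240.8$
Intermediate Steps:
$I = -5$ ($I = 9 + \frac{1}{4} \left(-56\right) = 9 - 14 = -5$)
$Z = - \frac{1}{5}$ ($Z = \frac{1}{-5} = - \frac{1}{5} \approx -0.2$)
$V{\left(z,y \right)} = - \frac{1}{5}$
$\left(2574 + V{\left(37,-39 \right)}\right) + 667 = \left(2574 - \frac{1}{5}\right) + 667 = \frac{12869}{5} + 667 = \frac{16204}{5}$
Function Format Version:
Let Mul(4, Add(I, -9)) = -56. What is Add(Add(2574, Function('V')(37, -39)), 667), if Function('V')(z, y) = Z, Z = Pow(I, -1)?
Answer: Rational(16204, 5) ≈ 3240.8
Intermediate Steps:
I = -5 (I = Add(9, Mul(Rational(1, 4), -56)) = Add(9, -14) = -5)
Z = Rational(-1, 5) (Z = Pow(-5, -1) = Rational(-1, 5) ≈ -0.20000)
Function('V')(z, y) = Rational(-1, 5)
Add(Add(2574, Function('V')(37, -39)), 667) = Add(Add(2574, Rational(-1, 5)), 667) = Add(Rational(12869, 5), 667) = Rational(16204, 5)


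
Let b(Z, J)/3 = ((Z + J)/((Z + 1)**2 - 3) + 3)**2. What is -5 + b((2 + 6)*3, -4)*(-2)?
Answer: -5819099/96721 ≈ -60.164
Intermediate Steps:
b(Z, J) = 3*(3 + (J + Z)/(-3 + (1 + Z)**2))**2 (b(Z, J) = 3*((Z + J)/((Z + 1)**2 - 3) + 3)**2 = 3*((J + Z)/((1 + Z)**2 - 3) + 3)**2 = 3*((J + Z)/(-3 + (1 + Z)**2) + 3)**2 = 3*(3 + (J + Z)/(-3 + (1 + Z)**2))**2)
-5 + b((2 + 6)*3, -4)*(-2) = -5 + (3*(-9 - 4 + (2 + 6)*3 + 3*(1 + (2 + 6)*3)**2)**2/(-3 + (1 + (2 + 6)*3)**2)**2)*(-2) = -5 + (3*(-9 - 4 + 8*3 + 3*(1 + 8*3)**2)**2/(-3 + (1 + 8*3)**2)**2)*(-2) = -5 + (3*(-9 - 4 + 24 + 3*(1 + 24)**2)**2/(-3 + (1 + 24)**2)**2)*(-2) = -5 + (3*(-9 - 4 + 24 + 3*25**2)**2/(-3 + 25**2)**2)*(-2) = -5 + (3*(-9 - 4 + 24 + 3*625)**2/(-3 + 625)**2)*(-2) = -5 + (3*(-9 - 4 + 24 + 1875)**2/622**2)*(-2) = -5 + (3*(1/386884)*1886**2)*(-2) = -5 + (3*(1/386884)*3556996)*(-2) = -5 + (2667747/96721)*(-2) = -5 - 5335494/96721 = -5819099/96721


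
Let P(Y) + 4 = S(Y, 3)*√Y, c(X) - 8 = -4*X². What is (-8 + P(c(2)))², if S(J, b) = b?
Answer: 72 - 144*I*√2 ≈ 72.0 - 203.65*I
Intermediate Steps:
c(X) = 8 - 4*X²
P(Y) = -4 + 3*√Y
(-8 + P(c(2)))² = (-8 + (-4 + 3*√(8 - 4*2²)))² = (-8 + (-4 + 3*√(8 - 4*4)))² = (-8 + (-4 + 3*√(8 - 16)))² = (-8 + (-4 + 3*√(-8)))² = (-8 + (-4 + 3*(2*I*√2)))² = (-8 + (-4 + 6*I*√2))² = (-12 + 6*I*√2)²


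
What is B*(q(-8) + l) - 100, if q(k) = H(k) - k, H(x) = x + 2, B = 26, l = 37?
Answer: 914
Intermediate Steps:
H(x) = 2 + x
q(k) = 2 (q(k) = (2 + k) - k = 2)
B*(q(-8) + l) - 100 = 26*(2 + 37) - 100 = 26*39 - 100 = 1014 - 100 = 914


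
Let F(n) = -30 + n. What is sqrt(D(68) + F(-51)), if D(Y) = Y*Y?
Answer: sqrt(4543) ≈ 67.402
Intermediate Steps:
D(Y) = Y**2
sqrt(D(68) + F(-51)) = sqrt(68**2 + (-30 - 51)) = sqrt(4624 - 81) = sqrt(4543)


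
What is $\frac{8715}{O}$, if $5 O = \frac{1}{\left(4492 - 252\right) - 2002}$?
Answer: $97520850$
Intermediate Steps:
$O = \frac{1}{11190}$ ($O = \frac{1}{5 \left(\left(4492 - 252\right) - 2002\right)} = \frac{1}{5 \left(4240 - 2002\right)} = \frac{1}{5 \cdot 2238} = \frac{1}{5} \cdot \frac{1}{2238} = \frac{1}{11190} \approx 8.9366 \cdot 10^{-5}$)
$\frac{8715}{O} = 8715 \frac{1}{\frac{1}{11190}} = 8715 \cdot 11190 = 97520850$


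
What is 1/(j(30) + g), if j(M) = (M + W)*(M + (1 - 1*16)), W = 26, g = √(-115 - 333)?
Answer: 15/12608 - I*√7/88256 ≈ 0.0011897 - 2.9978e-5*I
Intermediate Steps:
g = 8*I*√7 (g = √(-448) = 8*I*√7 ≈ 21.166*I)
j(M) = (-15 + M)*(26 + M) (j(M) = (M + 26)*(M + (1 - 1*16)) = (26 + M)*(M + (1 - 16)) = (26 + M)*(M - 15) = (26 + M)*(-15 + M) = (-15 + M)*(26 + M))
1/(j(30) + g) = 1/((-390 + 30² + 11*30) + 8*I*√7) = 1/((-390 + 900 + 330) + 8*I*√7) = 1/(840 + 8*I*√7)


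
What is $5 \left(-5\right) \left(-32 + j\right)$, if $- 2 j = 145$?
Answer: $\frac{5225}{2} \approx 2612.5$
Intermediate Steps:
$j = - \frac{145}{2}$ ($j = \left(- \frac{1}{2}\right) 145 = - \frac{145}{2} \approx -72.5$)
$5 \left(-5\right) \left(-32 + j\right) = 5 \left(-5\right) \left(-32 - \frac{145}{2}\right) = \left(-25\right) \left(- \frac{209}{2}\right) = \frac{5225}{2}$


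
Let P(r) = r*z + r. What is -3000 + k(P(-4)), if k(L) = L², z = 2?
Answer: -2856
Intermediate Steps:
P(r) = 3*r (P(r) = r*2 + r = 2*r + r = 3*r)
-3000 + k(P(-4)) = -3000 + (3*(-4))² = -3000 + (-12)² = -3000 + 144 = -2856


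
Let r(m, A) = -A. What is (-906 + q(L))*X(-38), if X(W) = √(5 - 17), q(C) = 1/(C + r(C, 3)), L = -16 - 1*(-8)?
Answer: -19934*I*√3/11 ≈ -3138.8*I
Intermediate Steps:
L = -8 (L = -16 + 8 = -8)
q(C) = 1/(-3 + C) (q(C) = 1/(C - 1*3) = 1/(C - 3) = 1/(-3 + C))
X(W) = 2*I*√3 (X(W) = √(-12) = 2*I*√3)
(-906 + q(L))*X(-38) = (-906 + 1/(-3 - 8))*(2*I*√3) = (-906 + 1/(-11))*(2*I*√3) = (-906 - 1/11)*(2*I*√3) = -19934*I*√3/11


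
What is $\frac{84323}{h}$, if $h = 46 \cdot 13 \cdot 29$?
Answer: $\frac{84323}{17342} \approx 4.8624$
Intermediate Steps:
$h = 17342$ ($h = 598 \cdot 29 = 17342$)
$\frac{84323}{h} = \frac{84323}{17342}$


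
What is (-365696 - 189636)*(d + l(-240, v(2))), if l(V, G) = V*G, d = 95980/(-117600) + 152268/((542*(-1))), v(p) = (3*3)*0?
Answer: 62331636680017/398370 ≈ 1.5647e+8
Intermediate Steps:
v(p) = 0 (v(p) = 9*0 = 0)
d = -448968449/1593480 (d = 95980*(-1/117600) + 152268/(-542) = -4799/5880 + 152268*(-1/542) = -4799/5880 - 76134/271 = -448968449/1593480 ≈ -281.75)
l(V, G) = G*V
(-365696 - 189636)*(d + l(-240, v(2))) = (-365696 - 189636)*(-448968449/1593480 + 0*(-240)) = -555332*(-448968449/1593480 + 0) = -555332*(-448968449/1593480) = 62331636680017/398370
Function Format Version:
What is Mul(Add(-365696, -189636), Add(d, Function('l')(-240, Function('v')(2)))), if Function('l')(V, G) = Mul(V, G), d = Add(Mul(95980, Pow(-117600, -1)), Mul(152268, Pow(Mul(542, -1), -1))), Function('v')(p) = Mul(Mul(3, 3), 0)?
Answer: Rational(62331636680017, 398370) ≈ 1.5647e+8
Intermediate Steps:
Function('v')(p) = 0 (Function('v')(p) = Mul(9, 0) = 0)
d = Rational(-448968449, 1593480) (d = Add(Mul(95980, Rational(-1, 117600)), Mul(152268, Pow(-542, -1))) = Add(Rational(-4799, 5880), Mul(152268, Rational(-1, 542))) = Add(Rational(-4799, 5880), Rational(-76134, 271)) = Rational(-448968449, 1593480) ≈ -281.75)
Function('l')(V, G) = Mul(G, V)
Mul(Add(-365696, -189636), Add(d, Function('l')(-240, Function('v')(2)))) = Mul(Add(-365696, -189636), Add(Rational(-448968449, 1593480), Mul(0, -240))) = Mul(-555332, Add(Rational(-448968449, 1593480), 0)) = Mul(-555332, Rational(-448968449, 1593480)) = Rational(62331636680017, 398370)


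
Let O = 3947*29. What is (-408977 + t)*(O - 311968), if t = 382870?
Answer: 5156263035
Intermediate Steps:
O = 114463
(-408977 + t)*(O - 311968) = (-408977 + 382870)*(114463 - 311968) = -26107*(-197505) = 5156263035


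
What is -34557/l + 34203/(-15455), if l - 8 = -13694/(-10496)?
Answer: -22800925151/6135635 ≈ -3716.1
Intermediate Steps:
l = 1191/128 (l = 8 - 13694/(-10496) = 8 - 13694*(-1/10496) = 8 + 167/128 = 1191/128 ≈ 9.3047)
-34557/l + 34203/(-15455) = -34557/1191/128 + 34203/(-15455) = -34557*128/1191 + 34203*(-1/15455) = -1474432/397 - 34203/15455 = -22800925151/6135635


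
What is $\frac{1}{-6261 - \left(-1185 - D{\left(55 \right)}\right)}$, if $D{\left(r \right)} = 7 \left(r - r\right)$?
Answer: $- \frac{1}{5076} \approx -0.00019701$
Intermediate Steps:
$D{\left(r \right)} = 0$ ($D{\left(r \right)} = 7 \cdot 0 = 0$)
$\frac{1}{-6261 - \left(-1185 - D{\left(55 \right)}\right)} = \frac{1}{-6261 + \left(\left(0 + 1499\right) - 314\right)} = \frac{1}{-6261 + \left(1499 - 314\right)} = \frac{1}{-6261 + 1185} = \frac{1}{-5076} = - \frac{1}{5076}$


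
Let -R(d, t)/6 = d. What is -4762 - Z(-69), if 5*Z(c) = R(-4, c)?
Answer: -23834/5 ≈ -4766.8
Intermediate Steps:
R(d, t) = -6*d
Z(c) = 24/5 (Z(c) = (-6*(-4))/5 = (⅕)*24 = 24/5)
-4762 - Z(-69) = -4762 - 1*24/5 = -4762 - 24/5 = -23834/5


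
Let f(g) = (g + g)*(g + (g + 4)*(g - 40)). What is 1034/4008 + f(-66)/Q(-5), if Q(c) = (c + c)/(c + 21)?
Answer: 13768155929/10020 ≈ 1.3741e+6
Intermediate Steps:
f(g) = 2*g*(g + (-40 + g)*(4 + g)) (f(g) = (2*g)*(g + (4 + g)*(-40 + g)) = (2*g)*(g + (-40 + g)*(4 + g)) = 2*g*(g + (-40 + g)*(4 + g)))
Q(c) = 2*c/(21 + c) (Q(c) = (2*c)/(21 + c) = 2*c/(21 + c))
1034/4008 + f(-66)/Q(-5) = 1034/4008 + (2*(-66)*(-160 + (-66)² - 35*(-66)))/((2*(-5)/(21 - 5))) = 1034*(1/4008) + (2*(-66)*(-160 + 4356 + 2310))/((2*(-5)/16)) = 517/2004 + (2*(-66)*6506)/((2*(-5)*(1/16))) = 517/2004 - 858792/(-5/8) = 517/2004 - 858792*(-8/5) = 517/2004 + 6870336/5 = 13768155929/10020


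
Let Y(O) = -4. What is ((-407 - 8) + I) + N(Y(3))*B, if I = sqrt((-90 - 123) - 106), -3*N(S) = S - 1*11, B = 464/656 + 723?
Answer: 131345/41 + I*sqrt(319) ≈ 3203.5 + 17.861*I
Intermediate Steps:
B = 29672/41 (B = 464*(1/656) + 723 = 29/41 + 723 = 29672/41 ≈ 723.71)
N(S) = 11/3 - S/3 (N(S) = -(S - 1*11)/3 = -(S - 11)/3 = -(-11 + S)/3 = 11/3 - S/3)
I = I*sqrt(319) (I = sqrt(-213 - 106) = sqrt(-319) = I*sqrt(319) ≈ 17.861*I)
((-407 - 8) + I) + N(Y(3))*B = ((-407 - 8) + I*sqrt(319)) + (11/3 - 1/3*(-4))*(29672/41) = (-415 + I*sqrt(319)) + (11/3 + 4/3)*(29672/41) = (-415 + I*sqrt(319)) + 5*(29672/41) = (-415 + I*sqrt(319)) + 148360/41 = 131345/41 + I*sqrt(319)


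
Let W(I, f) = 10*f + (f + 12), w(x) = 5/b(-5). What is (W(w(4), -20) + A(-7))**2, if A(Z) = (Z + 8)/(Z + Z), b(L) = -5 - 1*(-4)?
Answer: 8485569/196 ≈ 43294.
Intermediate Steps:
b(L) = -1 (b(L) = -5 + 4 = -1)
w(x) = -5 (w(x) = 5/(-1) = 5*(-1) = -5)
A(Z) = (8 + Z)/(2*Z) (A(Z) = (8 + Z)/((2*Z)) = (8 + Z)*(1/(2*Z)) = (8 + Z)/(2*Z))
W(I, f) = 12 + 11*f (W(I, f) = 10*f + (12 + f) = 12 + 11*f)
(W(w(4), -20) + A(-7))**2 = ((12 + 11*(-20)) + (1/2)*(8 - 7)/(-7))**2 = ((12 - 220) + (1/2)*(-1/7)*1)**2 = (-208 - 1/14)**2 = (-2913/14)**2 = 8485569/196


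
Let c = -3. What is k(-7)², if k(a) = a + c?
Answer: 100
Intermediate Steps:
k(a) = -3 + a (k(a) = a - 3 = -3 + a)
k(-7)² = (-3 - 7)² = (-10)² = 100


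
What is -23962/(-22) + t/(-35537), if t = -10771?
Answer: 425887278/390907 ≈ 1089.5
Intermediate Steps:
-23962/(-22) + t/(-35537) = -23962/(-22) - 10771/(-35537) = -23962*(-1/22) - 10771*(-1/35537) = 11981/11 + 10771/35537 = 425887278/390907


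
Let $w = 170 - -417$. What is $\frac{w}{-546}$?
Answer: $- \frac{587}{546} \approx -1.0751$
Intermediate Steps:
$w = 587$ ($w = 170 + 417 = 587$)
$\frac{w}{-546} = \frac{587}{-546} = 587 \left(- \frac{1}{546}\right) = - \frac{587}{546}$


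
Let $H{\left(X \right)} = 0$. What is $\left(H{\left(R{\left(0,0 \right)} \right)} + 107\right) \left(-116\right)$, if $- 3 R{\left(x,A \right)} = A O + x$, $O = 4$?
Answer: $-12412$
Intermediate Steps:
$R{\left(x,A \right)} = - \frac{4 A}{3} - \frac{x}{3}$ ($R{\left(x,A \right)} = - \frac{A 4 + x}{3} = - \frac{4 A + x}{3} = - \frac{x + 4 A}{3} = - \frac{4 A}{3} - \frac{x}{3}$)
$\left(H{\left(R{\left(0,0 \right)} \right)} + 107\right) \left(-116\right) = \left(0 + 107\right) \left(-116\right) = 107 \left(-116\right) = -12412$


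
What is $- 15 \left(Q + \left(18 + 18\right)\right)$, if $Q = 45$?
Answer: $-1215$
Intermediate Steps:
$- 15 \left(Q + \left(18 + 18\right)\right) = - 15 \left(45 + \left(18 + 18\right)\right) = - 15 \left(45 + 36\right) = \left(-15\right) 81 = -1215$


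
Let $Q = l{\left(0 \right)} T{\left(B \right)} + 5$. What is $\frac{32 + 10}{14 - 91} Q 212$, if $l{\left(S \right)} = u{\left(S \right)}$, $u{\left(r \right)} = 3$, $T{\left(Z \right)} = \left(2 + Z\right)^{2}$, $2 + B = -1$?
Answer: $- \frac{10176}{11} \approx -925.09$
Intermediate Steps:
$B = -3$ ($B = -2 - 1 = -3$)
$l{\left(S \right)} = 3$
$Q = 8$ ($Q = 3 \left(2 - 3\right)^{2} + 5 = 3 \left(-1\right)^{2} + 5 = 3 \cdot 1 + 5 = 3 + 5 = 8$)
$\frac{32 + 10}{14 - 91} Q 212 = \frac{32 + 10}{14 - 91} \cdot 8 \cdot 212 = \frac{42}{-77} \cdot 8 \cdot 212 = 42 \left(- \frac{1}{77}\right) 8 \cdot 212 = \left(- \frac{6}{11}\right) 8 \cdot 212 = \left(- \frac{48}{11}\right) 212 = - \frac{10176}{11}$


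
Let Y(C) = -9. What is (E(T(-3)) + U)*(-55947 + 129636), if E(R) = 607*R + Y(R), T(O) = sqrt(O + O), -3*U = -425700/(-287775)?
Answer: -894707275/1279 + 44729223*I*sqrt(6) ≈ -6.9954e+5 + 1.0956e+8*I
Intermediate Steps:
U = -1892/3837 (U = -(-141900)/(-287775) = -(-141900)*(-1)/287775 = -1/3*1892/1279 = -1892/3837 ≈ -0.49309)
T(O) = sqrt(2)*sqrt(O) (T(O) = sqrt(2*O) = sqrt(2)*sqrt(O))
E(R) = -9 + 607*R (E(R) = 607*R - 9 = -9 + 607*R)
(E(T(-3)) + U)*(-55947 + 129636) = ((-9 + 607*(sqrt(2)*sqrt(-3))) - 1892/3837)*(-55947 + 129636) = ((-9 + 607*(sqrt(2)*(I*sqrt(3)))) - 1892/3837)*73689 = ((-9 + 607*(I*sqrt(6))) - 1892/3837)*73689 = ((-9 + 607*I*sqrt(6)) - 1892/3837)*73689 = (-36425/3837 + 607*I*sqrt(6))*73689 = -894707275/1279 + 44729223*I*sqrt(6)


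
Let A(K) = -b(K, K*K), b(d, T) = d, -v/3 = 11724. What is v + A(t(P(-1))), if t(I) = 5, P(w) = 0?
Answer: -35177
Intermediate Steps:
v = -35172 (v = -3*11724 = -35172)
A(K) = -K
v + A(t(P(-1))) = -35172 - 1*5 = -35172 - 5 = -35177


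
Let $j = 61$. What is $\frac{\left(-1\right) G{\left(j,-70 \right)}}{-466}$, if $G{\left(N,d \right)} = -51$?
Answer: $- \frac{51}{466} \approx -0.10944$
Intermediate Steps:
$\frac{\left(-1\right) G{\left(j,-70 \right)}}{-466} = \frac{\left(-1\right) \left(-51\right)}{-466} = 51 \left(- \frac{1}{466}\right) = - \frac{51}{466}$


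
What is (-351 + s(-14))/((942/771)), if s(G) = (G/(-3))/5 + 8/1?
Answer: -1318667/4710 ≈ -279.97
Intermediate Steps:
s(G) = 8 - G/15 (s(G) = (G*(-⅓))*(⅕) + 8*1 = -G/3*(⅕) + 8 = -G/15 + 8 = 8 - G/15)
(-351 + s(-14))/((942/771)) = (-351 + (8 - 1/15*(-14)))/((942/771)) = (-351 + (8 + 14/15))/((942*(1/771))) = (-351 + 134/15)/(314/257) = -5131/15*257/314 = -1318667/4710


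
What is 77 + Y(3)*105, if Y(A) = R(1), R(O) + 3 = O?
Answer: -133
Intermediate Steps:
R(O) = -3 + O
Y(A) = -2 (Y(A) = -3 + 1 = -2)
77 + Y(3)*105 = 77 - 2*105 = 77 - 210 = -133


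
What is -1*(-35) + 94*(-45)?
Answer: -4195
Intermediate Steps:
-1*(-35) + 94*(-45) = 35 - 4230 = -4195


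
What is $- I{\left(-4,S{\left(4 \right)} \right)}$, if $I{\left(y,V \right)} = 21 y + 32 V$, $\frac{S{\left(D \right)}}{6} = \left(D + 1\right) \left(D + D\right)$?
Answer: $-7596$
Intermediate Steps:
$S{\left(D \right)} = 12 D \left(1 + D\right)$ ($S{\left(D \right)} = 6 \left(D + 1\right) \left(D + D\right) = 6 \left(1 + D\right) 2 D = 6 \cdot 2 D \left(1 + D\right) = 12 D \left(1 + D\right)$)
$- I{\left(-4,S{\left(4 \right)} \right)} = - (21 \left(-4\right) + 32 \cdot 12 \cdot 4 \left(1 + 4\right)) = - (-84 + 32 \cdot 12 \cdot 4 \cdot 5) = - (-84 + 32 \cdot 240) = - (-84 + 7680) = \left(-1\right) 7596 = -7596$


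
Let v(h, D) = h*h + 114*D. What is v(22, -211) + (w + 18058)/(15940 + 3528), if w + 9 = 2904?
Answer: -458839807/19468 ≈ -23569.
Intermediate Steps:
w = 2895 (w = -9 + 2904 = 2895)
v(h, D) = h² + 114*D
v(22, -211) + (w + 18058)/(15940 + 3528) = (22² + 114*(-211)) + (2895 + 18058)/(15940 + 3528) = (484 - 24054) + 20953/19468 = -23570 + 20953*(1/19468) = -23570 + 20953/19468 = -458839807/19468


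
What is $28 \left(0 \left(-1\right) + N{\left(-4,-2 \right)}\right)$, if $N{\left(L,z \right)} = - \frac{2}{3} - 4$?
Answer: $- \frac{392}{3} \approx -130.67$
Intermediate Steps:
$N{\left(L,z \right)} = - \frac{14}{3}$ ($N{\left(L,z \right)} = \left(-2\right) \frac{1}{3} - 4 = - \frac{2}{3} - 4 = - \frac{14}{3}$)
$28 \left(0 \left(-1\right) + N{\left(-4,-2 \right)}\right) = 28 \left(0 \left(-1\right) - \frac{14}{3}\right) = 28 \left(0 - \frac{14}{3}\right) = 28 \left(- \frac{14}{3}\right) = - \frac{392}{3}$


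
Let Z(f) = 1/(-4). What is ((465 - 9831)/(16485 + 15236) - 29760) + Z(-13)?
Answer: -3776137025/126884 ≈ -29761.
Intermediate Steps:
Z(f) = -1/4
((465 - 9831)/(16485 + 15236) - 29760) + Z(-13) = ((465 - 9831)/(16485 + 15236) - 29760) - 1/4 = (-9366/31721 - 29760) - 1/4 = -944026326/31721 - 1/4 = -3776137025/126884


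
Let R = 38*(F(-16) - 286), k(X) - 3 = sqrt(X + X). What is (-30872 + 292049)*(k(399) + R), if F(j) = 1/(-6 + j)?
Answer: -31219531518/11 + 261177*sqrt(798) ≈ -2.8308e+9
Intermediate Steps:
k(X) = 3 + sqrt(2)*sqrt(X) (k(X) = 3 + sqrt(X + X) = 3 + sqrt(2*X) = 3 + sqrt(2)*sqrt(X))
R = -119567/11 (R = 38*(1/(-6 - 16) - 286) = 38*(1/(-22) - 286) = 38*(-1/22 - 286) = 38*(-6293/22) = -119567/11 ≈ -10870.)
(-30872 + 292049)*(k(399) + R) = (-30872 + 292049)*((3 + sqrt(2)*sqrt(399)) - 119567/11) = 261177*((3 + sqrt(798)) - 119567/11) = 261177*(-119534/11 + sqrt(798)) = -31219531518/11 + 261177*sqrt(798)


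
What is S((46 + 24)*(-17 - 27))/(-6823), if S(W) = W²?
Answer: -9486400/6823 ≈ -1390.4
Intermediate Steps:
S((46 + 24)*(-17 - 27))/(-6823) = ((46 + 24)*(-17 - 27))²/(-6823) = (70*(-44))²*(-1/6823) = (-3080)²*(-1/6823) = 9486400*(-1/6823) = -9486400/6823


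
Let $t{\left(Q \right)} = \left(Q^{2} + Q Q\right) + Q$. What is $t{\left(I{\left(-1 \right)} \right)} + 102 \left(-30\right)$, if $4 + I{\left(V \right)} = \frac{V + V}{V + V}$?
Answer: $-3045$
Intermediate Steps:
$I{\left(V \right)} = -3$ ($I{\left(V \right)} = -4 + \frac{V + V}{V + V} = -4 + \frac{2 V}{2 V} = -4 + 2 V \frac{1}{2 V} = -4 + 1 = -3$)
$t{\left(Q \right)} = Q + 2 Q^{2}$ ($t{\left(Q \right)} = \left(Q^{2} + Q^{2}\right) + Q = 2 Q^{2} + Q = Q + 2 Q^{2}$)
$t{\left(I{\left(-1 \right)} \right)} + 102 \left(-30\right) = - 3 \left(1 + 2 \left(-3\right)\right) + 102 \left(-30\right) = - 3 \left(1 - 6\right) - 3060 = \left(-3\right) \left(-5\right) - 3060 = 15 - 3060 = -3045$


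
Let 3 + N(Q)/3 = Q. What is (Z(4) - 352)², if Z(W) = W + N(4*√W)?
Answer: 110889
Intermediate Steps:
N(Q) = -9 + 3*Q
Z(W) = -9 + W + 12*√W (Z(W) = W + (-9 + 3*(4*√W)) = W + (-9 + 12*√W) = -9 + W + 12*√W)
(Z(4) - 352)² = ((-9 + 4 + 12*√4) - 352)² = ((-9 + 4 + 12*2) - 352)² = ((-9 + 4 + 24) - 352)² = (19 - 352)² = (-333)² = 110889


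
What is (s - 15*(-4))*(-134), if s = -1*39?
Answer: -2814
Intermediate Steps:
s = -39
(s - 15*(-4))*(-134) = (-39 - 15*(-4))*(-134) = (-39 + 60)*(-134) = 21*(-134) = -2814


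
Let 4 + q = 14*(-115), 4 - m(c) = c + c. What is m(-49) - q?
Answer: 1716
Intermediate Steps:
m(c) = 4 - 2*c (m(c) = 4 - (c + c) = 4 - 2*c)
q = -1614 (q = -4 + 14*(-115) = -4 - 1610 = -1614)
m(-49) - q = (4 - 2*(-49)) - 1*(-1614) = (4 + 98) + 1614 = 102 + 1614 = 1716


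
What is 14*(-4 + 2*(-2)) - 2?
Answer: -114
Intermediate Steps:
14*(-4 + 2*(-2)) - 2 = 14*(-4 - 4) - 2 = 14*(-8) - 2 = -112 - 2 = -114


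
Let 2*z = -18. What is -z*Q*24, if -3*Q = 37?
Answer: -2664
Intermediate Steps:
z = -9 (z = (1/2)*(-18) = -9)
Q = -37/3 (Q = -1/3*37 = -37/3 ≈ -12.333)
-z*Q*24 = -(-9*(-37/3))*24 = -111*24 = -1*2664 = -2664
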